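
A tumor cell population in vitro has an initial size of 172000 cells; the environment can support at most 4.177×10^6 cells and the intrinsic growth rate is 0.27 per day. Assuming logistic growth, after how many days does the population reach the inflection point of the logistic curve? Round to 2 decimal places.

Logistic growth is fastest at N = K/2 = 2.0885×10^6.
A = (K − N₀)/N₀ = 23.285. Set K/(1 + A·e^(−rt)) = K/2 → A·e^(−rt) = 1.
e^(−0.27t) = 1/23.285 = 0.0429463, so t = ln(23.285)/0.27 = 3.1478/0.27 = 11.659.

11.66 days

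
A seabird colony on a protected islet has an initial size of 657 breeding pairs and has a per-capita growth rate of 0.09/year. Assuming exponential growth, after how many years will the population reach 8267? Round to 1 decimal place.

28.1 years

Set N₀·e^(rt) = 8267: e^(0.09·t) = 8267/657 = 12.583.
0.09·t = ln(12.583) = 2.5323, so t = 2.5323/0.09 = 28.137.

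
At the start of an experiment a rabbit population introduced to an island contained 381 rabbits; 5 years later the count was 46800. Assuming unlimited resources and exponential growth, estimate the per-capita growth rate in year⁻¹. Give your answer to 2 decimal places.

From N(t) = N₀·e^(rt): e^(r·5) = 46800/381 = 122.83.
r·5 = ln(122.83) = 4.8108, so r = 4.8108/5 = 0.96217.

0.96 per year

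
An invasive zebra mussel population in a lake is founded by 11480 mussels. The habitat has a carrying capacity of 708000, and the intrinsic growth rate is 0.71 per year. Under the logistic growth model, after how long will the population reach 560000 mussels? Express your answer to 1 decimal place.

A = (K − N₀)/N₀ = (708000 − 11480)/11480 = 60.672.
Solve 708000/(1 + 60.672·e^(−0.71t)) = 560000: 1 + 60.672·e^(−0.71t) = 1.2643, so e^(−0.71t) = 0.00435594.
−0.71·t = ln(0.00435594) = -5.4362, so t = 5.4362/0.71 = 7.6566.

7.7 years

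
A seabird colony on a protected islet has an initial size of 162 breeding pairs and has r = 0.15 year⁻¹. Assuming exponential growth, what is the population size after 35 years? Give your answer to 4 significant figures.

30870 breeding pairs

N(t) = N₀·e^(rt) = 162 × e^(0.15×35) = 162 × e^5.25.
e^5.25 ≈ 190.57, so N ≈ 162 × 190.57 = 30871.7.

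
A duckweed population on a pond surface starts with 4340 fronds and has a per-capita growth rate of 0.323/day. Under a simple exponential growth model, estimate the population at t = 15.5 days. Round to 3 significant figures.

648000 fronds

N(t) = N₀·e^(rt) = 4340 × e^(0.323×15.5) = 4340 × e^5.006.
e^5.006 ≈ 149.38, so N ≈ 4340 × 149.38 = 648313.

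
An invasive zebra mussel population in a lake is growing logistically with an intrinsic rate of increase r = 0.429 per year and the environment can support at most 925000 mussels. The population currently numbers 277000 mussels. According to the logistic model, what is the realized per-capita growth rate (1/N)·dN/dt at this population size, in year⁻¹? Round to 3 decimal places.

(1/N)·dN/dt = r(1 − N/K) = 0.429 × (1 − 277000/925000).
= 0.429 × 0.70054 = 0.30053.

0.301 per year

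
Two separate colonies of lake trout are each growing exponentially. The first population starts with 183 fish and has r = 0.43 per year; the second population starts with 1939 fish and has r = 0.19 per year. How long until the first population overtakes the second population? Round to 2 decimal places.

9.84 years

Set 183·e^(0.43t) = 1939·e^(0.19t).
e^((0.43 − 0.19)t) = 1939/183 → e^(0.24·t) = 10.596.
0.24·t = ln(10.596) = 2.3604, so t = 2.3604/0.24 = 9.8352.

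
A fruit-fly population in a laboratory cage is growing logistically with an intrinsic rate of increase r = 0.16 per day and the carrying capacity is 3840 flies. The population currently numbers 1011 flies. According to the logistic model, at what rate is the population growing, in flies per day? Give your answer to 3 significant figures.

dN/dt = rN(1 − N/K) = 0.16 × 1011 × (1 − 1011/3840).
1 − 1011/3840 = 0.73672; dN/dt = 0.16 × 1011 × 0.73672 = 119.17.

119 flies per day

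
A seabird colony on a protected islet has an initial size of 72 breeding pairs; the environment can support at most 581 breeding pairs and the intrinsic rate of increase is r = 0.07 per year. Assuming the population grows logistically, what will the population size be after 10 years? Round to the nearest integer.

A = (K − N₀)/N₀ = (581 − 72)/72 = 7.0694.
N(t) = K/(1 + A·e^(−rt)) = 581/(1 + 7.0694×e^(−0.07×10)).
e^(−0.7) = 0.49659; denominator = 1 + 7.0694×0.49659 = 4.5106.
N = 581/4.5106 = 128.808.

129 breeding pairs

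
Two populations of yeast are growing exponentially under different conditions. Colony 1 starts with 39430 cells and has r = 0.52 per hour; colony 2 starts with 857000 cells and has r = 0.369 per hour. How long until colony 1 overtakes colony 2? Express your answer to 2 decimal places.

Set 39430·e^(0.52t) = 857000·e^(0.369t).
e^((0.52 − 0.369)t) = 857000/39430 → e^(0.151·t) = 21.735.
0.151·t = ln(21.735) = 3.0789, so t = 3.0789/0.151 = 20.39.

20.39 hours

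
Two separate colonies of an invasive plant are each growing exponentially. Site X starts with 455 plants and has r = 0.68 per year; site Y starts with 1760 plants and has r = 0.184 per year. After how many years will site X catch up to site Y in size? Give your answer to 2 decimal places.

Set 455·e^(0.68t) = 1760·e^(0.184t).
e^((0.68 − 0.184)t) = 1760/455 → e^(0.496·t) = 3.8681.
0.496·t = ln(3.8681) = 1.3528, so t = 1.3528/0.496 = 2.7274.

2.73 years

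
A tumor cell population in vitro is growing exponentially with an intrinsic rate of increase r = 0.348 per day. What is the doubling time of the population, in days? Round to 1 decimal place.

2.0 days

Doubling time t_d = ln(2)/r = 0.6931/0.348 = 1.9918.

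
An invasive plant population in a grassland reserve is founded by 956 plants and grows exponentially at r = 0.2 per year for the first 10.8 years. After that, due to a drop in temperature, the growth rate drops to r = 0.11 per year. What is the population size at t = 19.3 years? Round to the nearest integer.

21115 plants

Phase 1: N(10.8) = 956·e^(0.2×10.8) = 956·e^2.16 = 8289.61.
Phase 2 runs for 19.3 − 10.8 = 8.5 years at r = 0.11.
N(19.3) = 8289.61·e^(0.11×8.5) = 8289.61·e^0.935 = 21115.4.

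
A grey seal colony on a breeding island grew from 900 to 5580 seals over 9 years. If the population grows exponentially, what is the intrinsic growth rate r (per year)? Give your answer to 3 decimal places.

0.203 per year

From N(t) = N₀·e^(rt): e^(r·9) = 5580/900 = 6.2.
r·9 = ln(6.2) = 1.8245, so r = 1.8245/9 = 0.20273.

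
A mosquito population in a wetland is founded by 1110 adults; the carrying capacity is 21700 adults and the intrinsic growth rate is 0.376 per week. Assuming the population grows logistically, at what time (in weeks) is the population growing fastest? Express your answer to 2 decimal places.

7.77 weeks

Logistic growth is fastest at N = K/2 = 10850.
A = (K − N₀)/N₀ = 18.55. Set K/(1 + A·e^(−rt)) = K/2 → A·e^(−rt) = 1.
e^(−0.376t) = 1/18.55 = 0.0539097, so t = ln(18.55)/0.376 = 2.9204/0.376 = 7.7671.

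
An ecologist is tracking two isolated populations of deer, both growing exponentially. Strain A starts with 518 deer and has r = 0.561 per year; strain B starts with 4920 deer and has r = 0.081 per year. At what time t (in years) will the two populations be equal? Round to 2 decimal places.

4.69 years

Set 518·e^(0.561t) = 4920·e^(0.081t).
e^((0.561 − 0.081)t) = 4920/518 → e^(0.48·t) = 9.4981.
0.48·t = ln(9.4981) = 2.2511, so t = 2.2511/0.48 = 4.6898.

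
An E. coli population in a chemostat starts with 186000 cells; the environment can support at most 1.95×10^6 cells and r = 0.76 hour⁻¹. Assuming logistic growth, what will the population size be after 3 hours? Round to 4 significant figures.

989800 cells

A = (K − N₀)/N₀ = (1.95×10^6 − 186000)/186000 = 9.4839.
N(t) = K/(1 + A·e^(−rt)) = 1.95×10^6/(1 + 9.4839×e^(−0.76×3)).
e^(−2.28) = 0.10228; denominator = 1 + 9.4839×0.10228 = 1.9701.
N = 1.95×10^6/1.9701 = 989822.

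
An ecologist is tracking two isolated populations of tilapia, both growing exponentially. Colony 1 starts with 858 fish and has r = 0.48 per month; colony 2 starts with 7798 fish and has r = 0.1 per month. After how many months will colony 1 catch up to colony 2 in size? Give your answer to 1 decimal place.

Set 858·e^(0.48t) = 7798·e^(0.1t).
e^((0.48 − 0.1)t) = 7798/858 → e^(0.38·t) = 9.0886.
0.38·t = ln(9.0886) = 2.207, so t = 2.207/0.38 = 5.8079.

5.8 months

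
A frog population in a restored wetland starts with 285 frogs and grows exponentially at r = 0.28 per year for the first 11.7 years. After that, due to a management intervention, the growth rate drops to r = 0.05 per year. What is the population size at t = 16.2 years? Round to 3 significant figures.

9450 frogs

Phase 1: N(11.7) = 285·e^(0.28×11.7) = 285·e^3.276 = 7543.86.
Phase 2 runs for 16.2 − 11.7 = 4.5 years at r = 0.05.
N(16.2) = 7543.86·e^(0.05×4.5) = 7543.86·e^0.225 = 9447.35.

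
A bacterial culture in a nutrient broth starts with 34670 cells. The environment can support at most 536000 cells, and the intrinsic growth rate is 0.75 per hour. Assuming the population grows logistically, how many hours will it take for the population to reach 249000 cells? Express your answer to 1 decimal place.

3.4 hours

A = (K − N₀)/N₀ = (536000 − 34670)/34670 = 14.46.
Solve 536000/(1 + 14.46·e^(−0.75t)) = 249000: 1 + 14.46·e^(−0.75t) = 2.1526, so e^(−0.75t) = 0.07971.
−0.75·t = ln(0.07971) = -2.5294, so t = 2.5294/0.75 = 3.3725.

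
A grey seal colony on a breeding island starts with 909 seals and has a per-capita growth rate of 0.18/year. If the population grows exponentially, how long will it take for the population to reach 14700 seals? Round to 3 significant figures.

15.5 years

Set N₀·e^(rt) = 14700: e^(0.18·t) = 14700/909 = 16.172.
0.18·t = ln(16.172) = 2.7833, so t = 2.7833/0.18 = 15.463.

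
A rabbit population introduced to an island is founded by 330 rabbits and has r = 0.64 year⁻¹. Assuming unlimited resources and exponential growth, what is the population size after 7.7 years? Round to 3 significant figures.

45600 rabbits

N(t) = N₀·e^(rt) = 330 × e^(0.64×7.7) = 330 × e^4.928.
e^4.928 ≈ 138.1, so N ≈ 330 × 138.1 = 45574.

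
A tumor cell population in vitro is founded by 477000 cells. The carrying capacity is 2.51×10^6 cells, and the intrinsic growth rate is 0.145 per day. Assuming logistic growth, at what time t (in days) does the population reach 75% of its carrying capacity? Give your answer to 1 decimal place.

A = (K − N₀)/N₀ = (2.51×10^6 − 477000)/477000 = 4.2621.
Solve 2.51×10^6/(1 + 4.2621·e^(−0.145t)) = 1.8825×10^6: 1 + 4.2621·e^(−0.145t) = 1.3333, so e^(−0.145t) = 0.0782095.
−0.145·t = ln(0.0782095) = -2.5484, so t = 2.5484/0.145 = 17.575.

17.6 days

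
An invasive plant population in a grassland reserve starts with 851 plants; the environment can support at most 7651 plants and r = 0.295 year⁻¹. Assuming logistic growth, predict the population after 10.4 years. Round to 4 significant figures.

A = (K − N₀)/N₀ = (7651 − 851)/851 = 7.9906.
N(t) = K/(1 + A·e^(−rt)) = 7651/(1 + 7.9906×e^(−0.295×10.4)).
e^(−3.068) = 0.046514; denominator = 1 + 7.9906×0.046514 = 1.3717.
N = 7651/1.3717 = 5577.85.

5578 plants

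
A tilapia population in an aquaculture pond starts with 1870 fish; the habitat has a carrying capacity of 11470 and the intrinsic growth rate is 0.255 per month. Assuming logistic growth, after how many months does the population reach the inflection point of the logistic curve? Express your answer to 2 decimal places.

Logistic growth is fastest at N = K/2 = 5735.
A = (K − N₀)/N₀ = 5.1337. Set K/(1 + A·e^(−rt)) = K/2 → A·e^(−rt) = 1.
e^(−0.255t) = 1/5.1337 = 0.194792, so t = ln(5.1337)/0.255 = 1.6358/0.255 = 6.415.

6.41 months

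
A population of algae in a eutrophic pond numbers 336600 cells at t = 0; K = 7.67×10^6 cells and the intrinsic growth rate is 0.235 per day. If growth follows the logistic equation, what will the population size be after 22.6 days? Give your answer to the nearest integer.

A = (K − N₀)/N₀ = (7.67×10^6 − 336600)/336600 = 21.787.
N(t) = K/(1 + A·e^(−rt)) = 7.67×10^6/(1 + 21.787×e^(−0.235×22.6)).
e^(−5.311) = 0.004937; denominator = 1 + 21.787×0.004937 = 1.1076.
N = 7.67×10^6/1.1076 = 6.925129×10^6.

6925129 cells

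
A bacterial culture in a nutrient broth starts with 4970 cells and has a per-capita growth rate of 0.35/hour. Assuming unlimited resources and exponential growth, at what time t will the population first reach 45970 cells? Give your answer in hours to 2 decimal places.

6.36 hours

Set N₀·e^(rt) = 45970: e^(0.35·t) = 45970/4970 = 9.2495.
0.35·t = ln(9.2495) = 2.2246, so t = 2.2246/0.35 = 6.3559.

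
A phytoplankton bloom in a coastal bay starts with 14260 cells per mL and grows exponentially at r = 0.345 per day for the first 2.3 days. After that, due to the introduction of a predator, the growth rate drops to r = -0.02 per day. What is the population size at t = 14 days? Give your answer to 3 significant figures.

Phase 1: N(2.3) = 14260·e^(0.345×2.3) = 14260·e^0.7935 = 31530.6.
Phase 2 runs for 14 − 2.3 = 11.7 days at r = -0.02.
N(14) = 31530.6·e^(-0.02×11.7) = 31530.6·e^-0.234 = 24952.1.

25000 cells per mL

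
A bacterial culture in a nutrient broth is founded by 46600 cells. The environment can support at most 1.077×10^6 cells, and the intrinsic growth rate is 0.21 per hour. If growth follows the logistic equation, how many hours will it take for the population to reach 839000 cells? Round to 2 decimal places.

A = (K − N₀)/N₀ = (1.077×10^6 − 46600)/46600 = 22.112.
Solve 1.077×10^6/(1 + 22.112·e^(−0.21t)) = 839000: 1 + 22.112·e^(−0.21t) = 1.2837, so e^(−0.21t) = 0.0128291.
−0.21·t = ln(0.0128291) = -4.356, so t = 4.356/0.21 = 20.743.

20.74 hours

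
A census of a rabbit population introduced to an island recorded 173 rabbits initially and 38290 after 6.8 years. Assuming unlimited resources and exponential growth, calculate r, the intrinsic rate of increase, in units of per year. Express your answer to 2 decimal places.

From N(t) = N₀·e^(rt): e^(r·6.8) = 38290/173 = 221.33.
r·6.8 = ln(221.33) = 5.3997, so r = 5.3997/6.8 = 0.79407.

0.79 per year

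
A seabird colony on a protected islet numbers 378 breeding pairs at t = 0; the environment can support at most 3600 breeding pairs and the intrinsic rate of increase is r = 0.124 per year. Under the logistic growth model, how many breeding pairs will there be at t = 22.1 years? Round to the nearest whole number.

2322 breeding pairs

A = (K − N₀)/N₀ = (3600 − 378)/378 = 8.5238.
N(t) = K/(1 + A·e^(−rt)) = 3600/(1 + 8.5238×e^(−0.124×22.1)).
e^(−2.74) = 0.064545; denominator = 1 + 8.5238×0.064545 = 1.5502.
N = 3600/1.5502 = 2322.33.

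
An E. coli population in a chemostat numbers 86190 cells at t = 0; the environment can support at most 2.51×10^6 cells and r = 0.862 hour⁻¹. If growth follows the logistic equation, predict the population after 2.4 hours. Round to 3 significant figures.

551000 cells

A = (K − N₀)/N₀ = (2.51×10^6 − 86190)/86190 = 28.122.
N(t) = K/(1 + A·e^(−rt)) = 2.51×10^6/(1 + 28.122×e^(−0.862×2.4)).
e^(−2.069) = 0.12634; denominator = 1 + 28.122×0.12634 = 4.5528.
N = 2.51×10^6/4.5528 = 551307.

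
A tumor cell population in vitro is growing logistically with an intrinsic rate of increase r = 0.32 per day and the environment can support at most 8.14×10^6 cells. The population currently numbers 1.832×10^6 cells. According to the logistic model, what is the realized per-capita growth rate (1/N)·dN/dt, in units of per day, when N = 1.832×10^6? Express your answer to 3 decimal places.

0.248 per day

(1/N)·dN/dt = r(1 − N/K) = 0.32 × (1 − 1.832×10^6/8.14×10^6).
= 0.32 × 0.77494 = 0.24798.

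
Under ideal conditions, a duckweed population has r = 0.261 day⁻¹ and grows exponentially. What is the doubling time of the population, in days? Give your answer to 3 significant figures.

Doubling time t_d = ln(2)/r = 0.6931/0.261 = 2.6557.

2.66 days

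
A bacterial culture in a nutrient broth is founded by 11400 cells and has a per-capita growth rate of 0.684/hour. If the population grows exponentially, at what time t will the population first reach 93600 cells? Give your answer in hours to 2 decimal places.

Set N₀·e^(rt) = 93600: e^(0.684·t) = 93600/11400 = 8.2105.
0.684·t = ln(8.2105) = 2.1054, so t = 2.1054/0.684 = 3.0781.

3.08 hours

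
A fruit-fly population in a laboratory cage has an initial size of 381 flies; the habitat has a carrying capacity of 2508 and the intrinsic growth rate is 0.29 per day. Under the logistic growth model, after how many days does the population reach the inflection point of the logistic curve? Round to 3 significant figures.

5.93 days

Logistic growth is fastest at N = K/2 = 1254.
A = (K − N₀)/N₀ = 5.5827. Set K/(1 + A·e^(−rt)) = K/2 → A·e^(−rt) = 1.
e^(−0.29t) = 1/5.5827 = 0.179126, so t = ln(5.5827)/0.29 = 1.7197/0.29 = 5.9299.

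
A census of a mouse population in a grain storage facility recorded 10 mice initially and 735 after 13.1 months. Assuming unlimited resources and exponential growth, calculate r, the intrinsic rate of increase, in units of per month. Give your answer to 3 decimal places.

0.328 per month

From N(t) = N₀·e^(rt): e^(r·13.1) = 735/10 = 73.5.
r·13.1 = ln(73.5) = 4.2973, so r = 4.2973/13.1 = 0.32804.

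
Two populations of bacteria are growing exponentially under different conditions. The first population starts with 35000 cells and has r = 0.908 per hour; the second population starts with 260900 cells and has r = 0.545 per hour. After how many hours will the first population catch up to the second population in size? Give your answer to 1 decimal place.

Set 35000·e^(0.908t) = 260900·e^(0.545t).
e^((0.908 − 0.545)t) = 260900/35000 → e^(0.363·t) = 7.4543.
0.363·t = ln(7.4543) = 2.0088, so t = 2.0088/0.363 = 5.5339.

5.5 hours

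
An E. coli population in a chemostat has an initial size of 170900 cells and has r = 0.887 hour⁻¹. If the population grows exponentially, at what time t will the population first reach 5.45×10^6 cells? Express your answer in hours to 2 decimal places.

3.90 hours

Set N₀·e^(rt) = 5.45×10^6: e^(0.887·t) = 5.45×10^6/170900 = 31.89.
0.887·t = ln(31.89) = 3.4623, so t = 3.4623/0.887 = 3.9034.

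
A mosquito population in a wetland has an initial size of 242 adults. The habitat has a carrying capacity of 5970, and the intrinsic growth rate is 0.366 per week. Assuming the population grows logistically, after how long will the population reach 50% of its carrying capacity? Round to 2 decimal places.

A = (K − N₀)/N₀ = (5970 − 242)/242 = 23.669.
Solve 5970/(1 + 23.669·e^(−0.366t)) = 2985: 1 + 23.669·e^(−0.366t) = 2, so e^(−0.366t) = 0.0422486.
−0.366·t = ln(0.0422486) = -3.1642, so t = 3.1642/0.366 = 8.6453.

8.65 weeks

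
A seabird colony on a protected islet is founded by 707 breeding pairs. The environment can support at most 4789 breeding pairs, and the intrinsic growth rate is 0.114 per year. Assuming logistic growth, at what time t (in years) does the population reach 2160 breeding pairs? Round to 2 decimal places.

13.66 years

A = (K − N₀)/N₀ = (4789 − 707)/707 = 5.7737.
Solve 4789/(1 + 5.7737·e^(−0.114t)) = 2160: 1 + 5.7737·e^(−0.114t) = 2.2171, so e^(−0.114t) = 0.210806.
−0.114·t = ln(0.210806) = -1.5568, so t = 1.5568/0.114 = 13.656.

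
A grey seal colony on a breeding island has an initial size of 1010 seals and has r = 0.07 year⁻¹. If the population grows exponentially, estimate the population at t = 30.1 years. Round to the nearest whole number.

N(t) = N₀·e^(rt) = 1010 × e^(0.07×30.1) = 1010 × e^2.107.
e^2.107 ≈ 8.2235, so N ≈ 1010 × 8.2235 = 8305.77.

8306 seals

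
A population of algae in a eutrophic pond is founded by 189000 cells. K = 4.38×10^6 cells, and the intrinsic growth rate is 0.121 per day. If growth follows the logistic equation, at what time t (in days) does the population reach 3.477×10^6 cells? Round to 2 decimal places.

36.75 days

A = (K − N₀)/N₀ = (4.38×10^6 − 189000)/189000 = 22.175.
Solve 4.38×10^6/(1 + 22.175·e^(−0.121t)) = 3.477×10^6: 1 + 22.175·e^(−0.121t) = 1.2597, so e^(−0.121t) = 0.0117119.
−0.121·t = ln(0.0117119) = -4.4472, so t = 4.4472/0.121 = 36.753.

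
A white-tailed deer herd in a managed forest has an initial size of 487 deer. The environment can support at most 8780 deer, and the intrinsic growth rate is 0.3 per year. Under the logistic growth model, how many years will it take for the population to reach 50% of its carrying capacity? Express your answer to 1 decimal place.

A = (K − N₀)/N₀ = (8780 − 487)/487 = 17.029.
Solve 8780/(1 + 17.029·e^(−0.3t)) = 4390: 1 + 17.029·e^(−0.3t) = 2, so e^(−0.3t) = 0.0587242.
−0.3·t = ln(0.0587242) = -2.8349, so t = 2.8349/0.3 = 9.4497.

9.4 years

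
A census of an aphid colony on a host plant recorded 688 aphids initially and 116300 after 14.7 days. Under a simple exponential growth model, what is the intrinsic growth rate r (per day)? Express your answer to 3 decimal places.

From N(t) = N₀·e^(rt): e^(r·14.7) = 116300/688 = 169.04.
r·14.7 = ln(169.04) = 5.1301, so r = 5.1301/14.7 = 0.34899.

0.349 per day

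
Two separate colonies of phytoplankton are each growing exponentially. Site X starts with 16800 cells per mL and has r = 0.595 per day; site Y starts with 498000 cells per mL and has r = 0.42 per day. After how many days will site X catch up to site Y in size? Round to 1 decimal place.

19.4 days

Set 16800·e^(0.595t) = 498000·e^(0.42t).
e^((0.595 − 0.42)t) = 498000/16800 → e^(0.175·t) = 29.643.
0.175·t = ln(29.643) = 3.3892, so t = 3.3892/0.175 = 19.367.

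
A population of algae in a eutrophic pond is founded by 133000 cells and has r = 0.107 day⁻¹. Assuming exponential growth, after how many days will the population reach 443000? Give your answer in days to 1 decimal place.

11.2 days

Set N₀·e^(rt) = 443000: e^(0.107·t) = 443000/133000 = 3.3308.
0.107·t = ln(3.3308) = 1.2032, so t = 1.2032/0.107 = 11.245.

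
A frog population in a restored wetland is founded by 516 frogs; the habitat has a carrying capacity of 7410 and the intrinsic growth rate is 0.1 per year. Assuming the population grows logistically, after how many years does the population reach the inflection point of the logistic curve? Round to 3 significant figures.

25.9 years

Logistic growth is fastest at N = K/2 = 3705.
A = (K − N₀)/N₀ = 13.36. Set K/(1 + A·e^(−rt)) = K/2 → A·e^(−rt) = 1.
e^(−0.1t) = 1/13.36 = 0.0748477, so t = ln(13.36)/0.1 = 2.5923/0.1 = 25.923.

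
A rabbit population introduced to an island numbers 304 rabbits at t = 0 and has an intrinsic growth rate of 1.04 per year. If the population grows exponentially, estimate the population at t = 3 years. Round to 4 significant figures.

N(t) = N₀·e^(rt) = 304 × e^(1.04×3) = 304 × e^3.12.
e^3.12 ≈ 22.646, so N ≈ 304 × 22.646 = 6884.5.

6884 rabbits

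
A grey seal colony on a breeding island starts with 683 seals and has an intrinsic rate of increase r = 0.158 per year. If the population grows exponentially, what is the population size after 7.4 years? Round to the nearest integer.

2199 seals

N(t) = N₀·e^(rt) = 683 × e^(0.158×7.4) = 683 × e^1.169.
e^1.169 ≈ 3.2194, so N ≈ 683 × 3.2194 = 2198.86.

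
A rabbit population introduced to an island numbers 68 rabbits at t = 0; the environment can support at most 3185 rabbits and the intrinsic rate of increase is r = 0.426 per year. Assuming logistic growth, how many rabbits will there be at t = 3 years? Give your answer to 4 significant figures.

A = (K − N₀)/N₀ = (3185 − 68)/68 = 45.838.
N(t) = K/(1 + A·e^(−rt)) = 3185/(1 + 45.838×e^(−0.426×3)).
e^(−1.278) = 0.27859; denominator = 1 + 45.838×0.27859 = 13.77.
N = 3185/13.77 = 231.296.

231.3 rabbits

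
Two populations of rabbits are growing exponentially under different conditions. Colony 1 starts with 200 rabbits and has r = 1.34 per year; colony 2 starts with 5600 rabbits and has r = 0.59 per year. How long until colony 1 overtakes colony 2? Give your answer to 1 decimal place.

4.4 years

Set 200·e^(1.34t) = 5600·e^(0.59t).
e^((1.34 − 0.59)t) = 5600/200 → e^(0.75·t) = 28.
0.75·t = ln(28) = 3.3322, so t = 3.3322/0.75 = 4.4429.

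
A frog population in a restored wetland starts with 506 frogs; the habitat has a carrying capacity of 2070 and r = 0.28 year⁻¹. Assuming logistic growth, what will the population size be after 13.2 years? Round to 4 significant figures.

A = (K − N₀)/N₀ = (2070 − 506)/506 = 3.0909.
N(t) = K/(1 + A·e^(−rt)) = 2070/(1 + 3.0909×e^(−0.28×13.2)).
e^(−3.696) = 0.024823; denominator = 1 + 3.0909×0.024823 = 1.0767.
N = 2070/1.0767 = 1922.5.

1922 frogs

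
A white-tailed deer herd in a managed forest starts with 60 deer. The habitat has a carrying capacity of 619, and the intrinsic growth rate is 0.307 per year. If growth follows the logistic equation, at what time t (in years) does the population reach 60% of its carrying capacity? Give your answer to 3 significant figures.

A = (K − N₀)/N₀ = (619 − 60)/60 = 9.3167.
Solve 619/(1 + 9.3167·e^(−0.307t)) = 371.4: 1 + 9.3167·e^(−0.307t) = 1.6667, so e^(−0.307t) = 0.0715564.
−0.307·t = ln(0.0715564) = -2.6373, so t = 2.6373/0.307 = 8.5905.

8.59 years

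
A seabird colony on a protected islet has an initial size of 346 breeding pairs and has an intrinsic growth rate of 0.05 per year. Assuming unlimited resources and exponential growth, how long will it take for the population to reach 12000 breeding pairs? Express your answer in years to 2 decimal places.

70.92 years

Set N₀·e^(rt) = 12000: e^(0.05·t) = 12000/346 = 34.682.
0.05·t = ln(34.682) = 3.5462, so t = 3.5462/0.05 = 70.924.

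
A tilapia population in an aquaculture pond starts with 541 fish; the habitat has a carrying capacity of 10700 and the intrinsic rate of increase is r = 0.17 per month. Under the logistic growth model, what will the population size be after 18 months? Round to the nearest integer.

A = (K − N₀)/N₀ = (10700 − 541)/541 = 18.778.
N(t) = K/(1 + A·e^(−rt)) = 10700/(1 + 18.778×e^(−0.17×18)).
e^(−3.06) = 0.046888; denominator = 1 + 18.778×0.046888 = 1.8805.
N = 10700/1.8805 = 5690.08.

5690 fish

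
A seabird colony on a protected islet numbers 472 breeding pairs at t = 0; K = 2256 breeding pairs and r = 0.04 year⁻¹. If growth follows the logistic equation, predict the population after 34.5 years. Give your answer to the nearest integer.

A = (K − N₀)/N₀ = (2256 − 472)/472 = 3.7797.
N(t) = K/(1 + A·e^(−rt)) = 2256/(1 + 3.7797×e^(−0.04×34.5)).
e^(−1.38) = 0.25158; denominator = 1 + 3.7797×0.25158 = 1.9509.
N = 2256/1.9509 = 1156.4.

1156 breeding pairs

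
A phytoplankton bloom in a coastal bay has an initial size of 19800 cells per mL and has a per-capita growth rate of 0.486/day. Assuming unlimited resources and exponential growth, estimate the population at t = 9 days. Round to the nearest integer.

1571337 cells per mL

N(t) = N₀·e^(rt) = 19800 × e^(0.486×9) = 19800 × e^4.374.
e^4.374 ≈ 79.36, so N ≈ 19800 × 79.36 = 1.571337×10^6.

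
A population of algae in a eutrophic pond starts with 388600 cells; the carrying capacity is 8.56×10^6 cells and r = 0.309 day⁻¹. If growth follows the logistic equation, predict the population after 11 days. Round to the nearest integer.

A = (K − N₀)/N₀ = (8.56×10^6 − 388600)/388600 = 21.028.
N(t) = K/(1 + A·e^(−rt)) = 8.56×10^6/(1 + 21.028×e^(−0.309×11)).
e^(−3.399) = 0.033407; denominator = 1 + 21.028×0.033407 = 1.7025.
N = 8.56×10^6/1.7025 = 5.027994×10^6.

5027994 cells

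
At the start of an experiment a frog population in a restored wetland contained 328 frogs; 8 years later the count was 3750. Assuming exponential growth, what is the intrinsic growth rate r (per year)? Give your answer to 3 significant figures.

0.305 per year

From N(t) = N₀·e^(rt): e^(r·8) = 3750/328 = 11.433.
r·8 = ln(11.433) = 2.4365, so r = 2.4365/8 = 0.30456.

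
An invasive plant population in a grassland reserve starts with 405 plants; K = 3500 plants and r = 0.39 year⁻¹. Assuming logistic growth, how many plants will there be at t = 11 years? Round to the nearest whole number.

3168 plants

A = (K − N₀)/N₀ = (3500 − 405)/405 = 7.642.
N(t) = K/(1 + A·e^(−rt)) = 3500/(1 + 7.642×e^(−0.39×11)).
e^(−4.29) = 0.013705; denominator = 1 + 7.642×0.013705 = 1.1047.
N = 3500/1.1047 = 3168.19.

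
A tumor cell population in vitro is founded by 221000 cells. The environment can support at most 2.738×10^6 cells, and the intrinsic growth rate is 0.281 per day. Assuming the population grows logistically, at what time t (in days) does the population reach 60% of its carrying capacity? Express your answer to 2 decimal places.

10.10 days

A = (K − N₀)/N₀ = (2.738×10^6 − 221000)/221000 = 11.389.
Solve 2.738×10^6/(1 + 11.389·e^(−0.281t)) = 1.6428×10^6: 1 + 11.389·e^(−0.281t) = 1.6667, so e^(−0.281t) = 0.0585353.
−0.281·t = ln(0.0585353) = -2.8381, so t = 2.8381/0.281 = 10.1.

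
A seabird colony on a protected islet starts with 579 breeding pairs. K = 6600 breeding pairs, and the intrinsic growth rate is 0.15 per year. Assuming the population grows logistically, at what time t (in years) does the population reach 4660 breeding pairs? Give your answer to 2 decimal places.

21.45 years

A = (K − N₀)/N₀ = (6600 − 579)/579 = 10.399.
Solve 6600/(1 + 10.399·e^(−0.15t)) = 4660: 1 + 10.399·e^(−0.15t) = 1.4163, so e^(−0.15t) = 0.0400337.
−0.15·t = ln(0.0400337) = -3.218, so t = 3.218/0.15 = 21.454.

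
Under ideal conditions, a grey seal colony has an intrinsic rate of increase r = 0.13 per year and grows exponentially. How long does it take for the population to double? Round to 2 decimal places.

5.33 years

Doubling time t_d = ln(2)/r = 0.6931/0.13 = 5.3319.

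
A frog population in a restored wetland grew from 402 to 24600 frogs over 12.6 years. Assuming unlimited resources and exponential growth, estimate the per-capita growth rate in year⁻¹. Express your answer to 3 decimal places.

From N(t) = N₀·e^(rt): e^(r·12.6) = 24600/402 = 61.194.
r·12.6 = ln(61.194) = 4.114, so r = 4.114/12.6 = 0.32651.

0.327 per year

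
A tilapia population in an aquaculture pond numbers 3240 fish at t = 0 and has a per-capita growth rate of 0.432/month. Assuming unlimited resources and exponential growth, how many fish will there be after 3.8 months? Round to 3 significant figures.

16700 fish

N(t) = N₀·e^(rt) = 3240 × e^(0.432×3.8) = 3240 × e^1.642.
e^1.642 ≈ 5.1634, so N ≈ 3240 × 5.1634 = 16729.5.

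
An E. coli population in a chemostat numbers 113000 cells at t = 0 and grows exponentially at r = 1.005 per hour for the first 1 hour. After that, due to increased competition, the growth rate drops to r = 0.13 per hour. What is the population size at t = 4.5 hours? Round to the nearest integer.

486573 cells

Phase 1: N(1) = 113000·e^(1.005×1) = 113000·e^1.005 = 308706.
Phase 2 runs for 4.5 − 1 = 3.5 hours at r = 0.13.
N(4.5) = 308706·e^(0.13×3.5) = 308706·e^0.455 = 486573.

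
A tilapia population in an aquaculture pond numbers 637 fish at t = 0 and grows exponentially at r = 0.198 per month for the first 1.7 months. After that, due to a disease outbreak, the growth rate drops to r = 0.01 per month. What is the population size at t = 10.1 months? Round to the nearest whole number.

Phase 1: N(1.7) = 637·e^(0.198×1.7) = 637·e^0.3366 = 891.914.
Phase 2 runs for 10.1 − 1.7 = 8.4 months at r = 0.01.
N(10.1) = 891.914·e^(0.01×8.4) = 891.914·e^0.084 = 970.071.

970 fish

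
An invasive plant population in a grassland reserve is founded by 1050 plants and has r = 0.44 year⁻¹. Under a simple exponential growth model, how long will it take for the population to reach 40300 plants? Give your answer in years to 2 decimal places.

8.29 years

Set N₀·e^(rt) = 40300: e^(0.44·t) = 40300/1050 = 38.381.
0.44·t = ln(38.381) = 3.6476, so t = 3.6476/0.44 = 8.2899.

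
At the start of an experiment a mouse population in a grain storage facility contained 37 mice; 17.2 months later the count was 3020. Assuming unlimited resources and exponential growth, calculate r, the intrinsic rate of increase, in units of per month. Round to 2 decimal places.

0.26 per month

From N(t) = N₀·e^(rt): e^(r·17.2) = 3020/37 = 81.622.
r·17.2 = ln(81.622) = 4.4021, so r = 4.4021/17.2 = 0.25594.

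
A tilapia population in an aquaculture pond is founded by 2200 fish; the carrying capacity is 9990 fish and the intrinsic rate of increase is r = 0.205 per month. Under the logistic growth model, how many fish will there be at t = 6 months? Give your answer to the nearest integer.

4909 fish

A = (K − N₀)/N₀ = (9990 − 2200)/2200 = 3.5409.
N(t) = K/(1 + A·e^(−rt)) = 9990/(1 + 3.5409×e^(−0.205×6)).
e^(−1.23) = 0.29229; denominator = 1 + 3.5409×0.29229 = 2.035.
N = 9990/2.035 = 4909.14.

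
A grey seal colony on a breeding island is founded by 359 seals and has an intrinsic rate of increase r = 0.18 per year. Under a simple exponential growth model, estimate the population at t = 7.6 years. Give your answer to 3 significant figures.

N(t) = N₀·e^(rt) = 359 × e^(0.18×7.6) = 359 × e^1.368.
e^1.368 ≈ 3.9275, so N ≈ 359 × 3.9275 = 1409.97.

1410 seals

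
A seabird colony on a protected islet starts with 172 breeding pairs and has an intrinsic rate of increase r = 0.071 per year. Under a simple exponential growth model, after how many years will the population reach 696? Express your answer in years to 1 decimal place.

19.7 years

Set N₀·e^(rt) = 696: e^(0.071·t) = 696/172 = 4.0465.
0.071·t = ln(4.0465) = 1.3979, so t = 1.3979/0.071 = 19.688.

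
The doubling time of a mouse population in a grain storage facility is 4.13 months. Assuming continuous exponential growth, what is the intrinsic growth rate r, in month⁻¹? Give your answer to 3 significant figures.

r = ln(2)/t_d = 0.6931/4.13 = 0.16783.

0.168 per month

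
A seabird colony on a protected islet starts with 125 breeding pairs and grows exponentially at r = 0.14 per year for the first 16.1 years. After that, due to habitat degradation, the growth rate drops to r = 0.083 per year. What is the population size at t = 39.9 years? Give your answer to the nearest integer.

8585 breeding pairs

Phase 1: N(16.1) = 125·e^(0.14×16.1) = 125·e^2.254 = 1190.72.
Phase 2 runs for 39.9 − 16.1 = 23.8 years at r = 0.083.
N(39.9) = 1190.72·e^(0.083×23.8) = 1190.72·e^1.975 = 8584.5.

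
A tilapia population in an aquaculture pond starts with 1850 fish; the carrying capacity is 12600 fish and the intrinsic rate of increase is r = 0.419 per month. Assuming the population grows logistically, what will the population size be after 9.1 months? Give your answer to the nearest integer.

11167 fish

A = (K − N₀)/N₀ = (12600 − 1850)/1850 = 5.8108.
N(t) = K/(1 + A·e^(−rt)) = 12600/(1 + 5.8108×e^(−0.419×9.1)).
e^(−3.813) = 0.022084; denominator = 1 + 5.8108×0.022084 = 1.1283.
N = 12600/1.1283 = 11167.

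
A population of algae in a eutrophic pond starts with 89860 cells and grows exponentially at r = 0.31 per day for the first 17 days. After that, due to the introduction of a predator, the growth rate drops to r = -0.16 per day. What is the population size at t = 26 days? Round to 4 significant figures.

Phase 1: N(17) = 89860·e^(0.31×17) = 89860·e^5.27 = 1.747022×10^7.
Phase 2 runs for 26 − 17 = 9 days at r = -0.16.
N(26) = 1.747022×10^7·e^(-0.16×9) = 1.747022×10^7·e^-1.44 = 4.13918×10^6.

4139000 cells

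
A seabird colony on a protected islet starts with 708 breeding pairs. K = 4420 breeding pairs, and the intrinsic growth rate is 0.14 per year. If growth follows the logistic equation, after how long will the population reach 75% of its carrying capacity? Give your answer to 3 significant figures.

A = (K − N₀)/N₀ = (4420 − 708)/708 = 5.2429.
Solve 4420/(1 + 5.2429·e^(−0.14t)) = 3315: 1 + 5.2429·e^(−0.14t) = 1.3333, so e^(−0.14t) = 0.0635776.
−0.14·t = ln(0.0635776) = -2.7555, so t = 2.7555/0.14 = 19.682.

19.7 years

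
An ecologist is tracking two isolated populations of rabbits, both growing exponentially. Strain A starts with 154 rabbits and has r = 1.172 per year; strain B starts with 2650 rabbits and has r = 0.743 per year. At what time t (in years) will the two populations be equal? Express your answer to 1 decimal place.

Set 154·e^(1.172t) = 2650·e^(0.743t).
e^((1.172 − 0.743)t) = 2650/154 → e^(0.429·t) = 17.208.
0.429·t = ln(17.208) = 2.8454, so t = 2.8454/0.429 = 6.6325.

6.6 years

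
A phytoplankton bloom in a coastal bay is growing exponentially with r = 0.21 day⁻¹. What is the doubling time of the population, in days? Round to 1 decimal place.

Doubling time t_d = ln(2)/r = 0.6931/0.21 = 3.3007.

3.3 days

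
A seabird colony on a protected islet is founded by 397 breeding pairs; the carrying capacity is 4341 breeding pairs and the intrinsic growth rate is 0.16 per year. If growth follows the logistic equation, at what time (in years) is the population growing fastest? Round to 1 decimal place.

Logistic growth is fastest at N = K/2 = 2170.5.
A = (K − N₀)/N₀ = 9.9345. Set K/(1 + A·e^(−rt)) = K/2 → A·e^(−rt) = 1.
e^(−0.16t) = 1/9.9345 = 0.100659, so t = ln(9.9345)/0.16 = 2.296/0.16 = 14.35.

14.4 years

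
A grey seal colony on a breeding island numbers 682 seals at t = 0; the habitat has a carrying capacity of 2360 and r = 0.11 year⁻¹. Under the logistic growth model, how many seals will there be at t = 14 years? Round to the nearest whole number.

A = (K − N₀)/N₀ = (2360 − 682)/682 = 2.4604.
N(t) = K/(1 + A·e^(−rt)) = 2360/(1 + 2.4604×e^(−0.11×14)).
e^(−1.54) = 0.21438; denominator = 1 + 2.4604×0.21438 = 1.5275.
N = 2360/1.5275 = 1545.04.

1545 seals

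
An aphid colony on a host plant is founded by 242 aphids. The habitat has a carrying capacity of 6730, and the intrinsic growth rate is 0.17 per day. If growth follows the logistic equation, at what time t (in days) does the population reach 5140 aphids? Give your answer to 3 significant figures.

A = (K − N₀)/N₀ = (6730 − 242)/242 = 26.81.
Solve 6730/(1 + 26.81·e^(−0.17t)) = 5140: 1 + 26.81·e^(−0.17t) = 1.3093, so e^(−0.17t) = 0.0115382.
−0.17·t = ln(0.0115382) = -4.4621, so t = 4.4621/0.17 = 26.248.

26.2 days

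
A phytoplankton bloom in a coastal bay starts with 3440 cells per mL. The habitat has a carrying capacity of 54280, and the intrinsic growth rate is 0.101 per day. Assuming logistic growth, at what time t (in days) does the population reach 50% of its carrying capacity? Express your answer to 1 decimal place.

26.7 days

A = (K − N₀)/N₀ = (54280 − 3440)/3440 = 14.779.
Solve 54280/(1 + 14.779·e^(−0.101t)) = 27140: 1 + 14.779·e^(−0.101t) = 2, so e^(−0.101t) = 0.0676633.
−0.101·t = ln(0.0676633) = -2.6932, so t = 2.6932/0.101 = 26.665.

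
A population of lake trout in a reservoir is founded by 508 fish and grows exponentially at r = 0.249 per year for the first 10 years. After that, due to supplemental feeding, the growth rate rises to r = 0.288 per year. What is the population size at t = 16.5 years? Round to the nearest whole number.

Phase 1: N(10) = 508·e^(0.249×10) = 508·e^2.49 = 6127.13.
Phase 2 runs for 16.5 − 10 = 6.5 years at r = 0.288.
N(16.5) = 6127.13·e^(0.288×6.5) = 6127.13·e^1.872 = 39834.2.

39834 fish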